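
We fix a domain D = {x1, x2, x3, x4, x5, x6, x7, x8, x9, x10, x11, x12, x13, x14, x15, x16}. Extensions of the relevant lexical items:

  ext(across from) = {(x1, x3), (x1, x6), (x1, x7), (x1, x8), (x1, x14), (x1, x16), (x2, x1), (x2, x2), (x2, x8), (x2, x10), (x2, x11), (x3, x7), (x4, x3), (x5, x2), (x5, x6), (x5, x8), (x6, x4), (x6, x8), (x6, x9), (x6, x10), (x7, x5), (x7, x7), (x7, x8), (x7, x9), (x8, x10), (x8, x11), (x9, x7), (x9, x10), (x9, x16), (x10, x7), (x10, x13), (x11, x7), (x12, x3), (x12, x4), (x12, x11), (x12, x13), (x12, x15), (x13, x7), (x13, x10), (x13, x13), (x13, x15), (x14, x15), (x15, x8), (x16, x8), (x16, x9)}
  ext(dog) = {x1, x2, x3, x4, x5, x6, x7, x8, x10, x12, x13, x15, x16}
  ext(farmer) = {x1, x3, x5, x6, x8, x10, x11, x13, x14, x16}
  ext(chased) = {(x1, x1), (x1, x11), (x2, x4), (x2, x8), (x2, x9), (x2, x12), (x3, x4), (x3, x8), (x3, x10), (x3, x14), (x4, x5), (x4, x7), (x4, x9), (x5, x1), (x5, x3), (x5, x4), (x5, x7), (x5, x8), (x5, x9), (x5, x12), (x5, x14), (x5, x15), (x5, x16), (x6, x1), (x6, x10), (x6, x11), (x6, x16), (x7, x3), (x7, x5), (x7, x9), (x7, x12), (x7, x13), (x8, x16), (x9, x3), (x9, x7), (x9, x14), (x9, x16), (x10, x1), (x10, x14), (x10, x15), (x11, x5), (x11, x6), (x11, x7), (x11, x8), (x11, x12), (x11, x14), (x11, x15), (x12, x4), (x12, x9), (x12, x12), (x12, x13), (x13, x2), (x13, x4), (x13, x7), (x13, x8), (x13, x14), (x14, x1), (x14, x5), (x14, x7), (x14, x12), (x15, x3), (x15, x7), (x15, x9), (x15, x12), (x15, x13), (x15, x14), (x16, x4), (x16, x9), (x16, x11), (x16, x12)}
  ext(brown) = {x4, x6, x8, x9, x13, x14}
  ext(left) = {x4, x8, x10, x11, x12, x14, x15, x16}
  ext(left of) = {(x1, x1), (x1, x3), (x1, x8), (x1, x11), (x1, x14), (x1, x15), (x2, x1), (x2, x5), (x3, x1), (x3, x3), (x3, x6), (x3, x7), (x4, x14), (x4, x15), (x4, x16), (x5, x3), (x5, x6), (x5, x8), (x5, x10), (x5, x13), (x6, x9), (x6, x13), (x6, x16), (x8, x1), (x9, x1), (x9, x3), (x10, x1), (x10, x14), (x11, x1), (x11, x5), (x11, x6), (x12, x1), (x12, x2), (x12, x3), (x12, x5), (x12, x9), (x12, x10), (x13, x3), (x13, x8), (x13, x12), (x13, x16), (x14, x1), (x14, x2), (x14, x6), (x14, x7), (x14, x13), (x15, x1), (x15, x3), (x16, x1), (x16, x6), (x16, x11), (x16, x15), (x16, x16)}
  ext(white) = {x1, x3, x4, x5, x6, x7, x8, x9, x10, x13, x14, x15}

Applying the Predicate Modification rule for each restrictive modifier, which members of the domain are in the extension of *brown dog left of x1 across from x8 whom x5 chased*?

{}

⟦left of x1⟧ = {x : ⟨x, x1⟩ ∈ ⟦left of⟧} = {x1, x2, x3, x8, x9, x10, x11, x12, x14, x15, x16}
⟦across from x8⟧ = {x : ⟨x, x8⟩ ∈ ⟦across from⟧} = {x1, x2, x5, x6, x7, x15, x16}
⟦whom x5 chased⟧ = {x : ⟨x5, x⟩ ∈ ⟦chased⟧} = {x1, x3, x4, x7, x8, x9, x12, x14, x15, x16}
⟦dog⟧ = {x1, x2, x3, x4, x5, x6, x7, x8, x10, x12, x13, x15, x16}
… ∩ ⟦left of x1⟧ = {x1, x2, x3, x4, x5, x6, x7, x8, x10, x12, x13, x15, x16} ∩ {x1, x2, x3, x8, x9, x10, x11, x12, x14, x15, x16} = {x1, x2, x3, x8, x10, x12, x15, x16}
… ∩ ⟦across from x8⟧ = {x1, x2, x3, x8, x10, x12, x15, x16} ∩ {x1, x2, x5, x6, x7, x15, x16} = {x1, x2, x15, x16}
… ∩ ⟦whom x5 chased⟧ = {x1, x2, x15, x16} ∩ {x1, x3, x4, x7, x8, x9, x12, x14, x15, x16} = {x1, x15, x16}
… ∩ ⟦brown⟧ = {x1, x15, x16} ∩ {x4, x6, x8, x9, x13, x14} = ∅
So ⟦brown dog left of x1 across from x8 whom x5 chased⟧ = {}.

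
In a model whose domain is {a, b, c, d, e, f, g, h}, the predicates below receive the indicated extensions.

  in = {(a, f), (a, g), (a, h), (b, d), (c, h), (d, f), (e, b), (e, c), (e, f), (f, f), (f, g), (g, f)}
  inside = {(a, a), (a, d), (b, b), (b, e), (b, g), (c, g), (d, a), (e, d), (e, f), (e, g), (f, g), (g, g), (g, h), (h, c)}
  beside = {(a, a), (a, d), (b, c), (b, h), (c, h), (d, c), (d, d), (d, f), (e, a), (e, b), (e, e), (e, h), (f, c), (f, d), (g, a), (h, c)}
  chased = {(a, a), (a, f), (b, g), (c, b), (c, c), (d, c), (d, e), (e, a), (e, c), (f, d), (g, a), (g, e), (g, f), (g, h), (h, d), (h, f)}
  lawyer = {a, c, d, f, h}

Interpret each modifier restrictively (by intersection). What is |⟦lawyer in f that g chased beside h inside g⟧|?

0

⟦in f⟧ = {x : ⟨x, f⟩ ∈ ⟦in⟧} = {a, d, e, f, g}
⟦that g chased⟧ = {x : ⟨g, x⟩ ∈ ⟦chased⟧} = {a, e, f, h}
⟦beside h⟧ = {x : ⟨x, h⟩ ∈ ⟦beside⟧} = {b, c, e}
⟦inside g⟧ = {x : ⟨x, g⟩ ∈ ⟦inside⟧} = {b, c, e, f, g}
⟦lawyer⟧ = {a, c, d, f, h}
… ∩ ⟦in f⟧ = {a, c, d, f, h} ∩ {a, d, e, f, g} = {a, d, f}
… ∩ ⟦that g chased⟧ = {a, d, f} ∩ {a, e, f, h} = {a, f}
… ∩ ⟦beside h⟧ = {a, f} ∩ {b, c, e} = ∅
… ∩ ⟦inside g⟧ = ∅ ∩ {b, c, e, f, g} = ∅
⟦lawyer in f that g chased beside h inside g⟧ = ∅, so the cardinality is 0.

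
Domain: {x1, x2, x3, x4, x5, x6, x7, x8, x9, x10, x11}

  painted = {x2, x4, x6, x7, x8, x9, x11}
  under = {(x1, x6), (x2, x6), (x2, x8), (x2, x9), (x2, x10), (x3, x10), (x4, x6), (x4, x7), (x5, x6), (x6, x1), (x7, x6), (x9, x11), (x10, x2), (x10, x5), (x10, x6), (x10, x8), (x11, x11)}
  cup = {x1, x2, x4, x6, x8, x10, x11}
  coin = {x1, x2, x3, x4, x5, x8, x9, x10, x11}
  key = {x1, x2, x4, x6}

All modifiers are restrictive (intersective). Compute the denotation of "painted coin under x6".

{x2, x4}

⟦under x6⟧ = {x : ⟨x, x6⟩ ∈ ⟦under⟧} = {x1, x2, x4, x5, x7, x10}
⟦coin⟧ = {x1, x2, x3, x4, x5, x8, x9, x10, x11}
… ∩ ⟦under x6⟧ = {x1, x2, x3, x4, x5, x8, x9, x10, x11} ∩ {x1, x2, x4, x5, x7, x10} = {x1, x2, x4, x5, x10}
… ∩ ⟦painted⟧ = {x1, x2, x4, x5, x10} ∩ {x2, x4, x6, x7, x8, x9, x11} = {x2, x4}
So ⟦painted coin under x6⟧ = {x2, x4}.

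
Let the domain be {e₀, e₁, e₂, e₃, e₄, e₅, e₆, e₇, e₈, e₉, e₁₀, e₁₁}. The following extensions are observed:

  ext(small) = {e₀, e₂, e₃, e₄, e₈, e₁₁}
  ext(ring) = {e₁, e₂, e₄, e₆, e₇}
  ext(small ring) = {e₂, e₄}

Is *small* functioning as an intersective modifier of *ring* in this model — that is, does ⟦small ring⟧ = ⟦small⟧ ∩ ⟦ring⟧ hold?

⟦small⟧ ∩ ⟦ring⟧ = {e₀, e₂, e₃, e₄, e₈, e₁₁} ∩ {e₁, e₂, e₄, e₆, e₇} = {e₂, e₄}
Observed ⟦small ring⟧ = {e₂, e₄}.
These coincide, so the modifier is intersective here.

yes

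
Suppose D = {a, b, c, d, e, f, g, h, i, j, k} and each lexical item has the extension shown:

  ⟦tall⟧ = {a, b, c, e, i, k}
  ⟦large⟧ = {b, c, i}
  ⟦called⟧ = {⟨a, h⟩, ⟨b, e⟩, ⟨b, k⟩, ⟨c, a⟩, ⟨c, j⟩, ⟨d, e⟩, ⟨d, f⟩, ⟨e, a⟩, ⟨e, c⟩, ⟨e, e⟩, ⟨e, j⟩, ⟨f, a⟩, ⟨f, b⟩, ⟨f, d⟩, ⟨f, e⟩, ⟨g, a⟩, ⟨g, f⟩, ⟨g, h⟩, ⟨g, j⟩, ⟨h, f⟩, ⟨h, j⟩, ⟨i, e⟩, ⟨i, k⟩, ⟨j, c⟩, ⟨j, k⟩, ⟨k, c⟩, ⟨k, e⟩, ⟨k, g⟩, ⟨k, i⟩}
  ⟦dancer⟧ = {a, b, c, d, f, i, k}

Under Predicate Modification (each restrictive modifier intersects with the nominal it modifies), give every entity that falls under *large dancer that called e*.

⟦that called e⟧ = {x : ⟨x, e⟩ ∈ ⟦called⟧} = {b, d, e, f, i, k}
⟦dancer⟧ = {a, b, c, d, f, i, k}
… ∩ ⟦that called e⟧ = {a, b, c, d, f, i, k} ∩ {b, d, e, f, i, k} = {b, d, f, i, k}
… ∩ ⟦large⟧ = {b, d, f, i, k} ∩ {b, c, i} = {b, i}
So ⟦large dancer that called e⟧ = {b, i}.

{b, i}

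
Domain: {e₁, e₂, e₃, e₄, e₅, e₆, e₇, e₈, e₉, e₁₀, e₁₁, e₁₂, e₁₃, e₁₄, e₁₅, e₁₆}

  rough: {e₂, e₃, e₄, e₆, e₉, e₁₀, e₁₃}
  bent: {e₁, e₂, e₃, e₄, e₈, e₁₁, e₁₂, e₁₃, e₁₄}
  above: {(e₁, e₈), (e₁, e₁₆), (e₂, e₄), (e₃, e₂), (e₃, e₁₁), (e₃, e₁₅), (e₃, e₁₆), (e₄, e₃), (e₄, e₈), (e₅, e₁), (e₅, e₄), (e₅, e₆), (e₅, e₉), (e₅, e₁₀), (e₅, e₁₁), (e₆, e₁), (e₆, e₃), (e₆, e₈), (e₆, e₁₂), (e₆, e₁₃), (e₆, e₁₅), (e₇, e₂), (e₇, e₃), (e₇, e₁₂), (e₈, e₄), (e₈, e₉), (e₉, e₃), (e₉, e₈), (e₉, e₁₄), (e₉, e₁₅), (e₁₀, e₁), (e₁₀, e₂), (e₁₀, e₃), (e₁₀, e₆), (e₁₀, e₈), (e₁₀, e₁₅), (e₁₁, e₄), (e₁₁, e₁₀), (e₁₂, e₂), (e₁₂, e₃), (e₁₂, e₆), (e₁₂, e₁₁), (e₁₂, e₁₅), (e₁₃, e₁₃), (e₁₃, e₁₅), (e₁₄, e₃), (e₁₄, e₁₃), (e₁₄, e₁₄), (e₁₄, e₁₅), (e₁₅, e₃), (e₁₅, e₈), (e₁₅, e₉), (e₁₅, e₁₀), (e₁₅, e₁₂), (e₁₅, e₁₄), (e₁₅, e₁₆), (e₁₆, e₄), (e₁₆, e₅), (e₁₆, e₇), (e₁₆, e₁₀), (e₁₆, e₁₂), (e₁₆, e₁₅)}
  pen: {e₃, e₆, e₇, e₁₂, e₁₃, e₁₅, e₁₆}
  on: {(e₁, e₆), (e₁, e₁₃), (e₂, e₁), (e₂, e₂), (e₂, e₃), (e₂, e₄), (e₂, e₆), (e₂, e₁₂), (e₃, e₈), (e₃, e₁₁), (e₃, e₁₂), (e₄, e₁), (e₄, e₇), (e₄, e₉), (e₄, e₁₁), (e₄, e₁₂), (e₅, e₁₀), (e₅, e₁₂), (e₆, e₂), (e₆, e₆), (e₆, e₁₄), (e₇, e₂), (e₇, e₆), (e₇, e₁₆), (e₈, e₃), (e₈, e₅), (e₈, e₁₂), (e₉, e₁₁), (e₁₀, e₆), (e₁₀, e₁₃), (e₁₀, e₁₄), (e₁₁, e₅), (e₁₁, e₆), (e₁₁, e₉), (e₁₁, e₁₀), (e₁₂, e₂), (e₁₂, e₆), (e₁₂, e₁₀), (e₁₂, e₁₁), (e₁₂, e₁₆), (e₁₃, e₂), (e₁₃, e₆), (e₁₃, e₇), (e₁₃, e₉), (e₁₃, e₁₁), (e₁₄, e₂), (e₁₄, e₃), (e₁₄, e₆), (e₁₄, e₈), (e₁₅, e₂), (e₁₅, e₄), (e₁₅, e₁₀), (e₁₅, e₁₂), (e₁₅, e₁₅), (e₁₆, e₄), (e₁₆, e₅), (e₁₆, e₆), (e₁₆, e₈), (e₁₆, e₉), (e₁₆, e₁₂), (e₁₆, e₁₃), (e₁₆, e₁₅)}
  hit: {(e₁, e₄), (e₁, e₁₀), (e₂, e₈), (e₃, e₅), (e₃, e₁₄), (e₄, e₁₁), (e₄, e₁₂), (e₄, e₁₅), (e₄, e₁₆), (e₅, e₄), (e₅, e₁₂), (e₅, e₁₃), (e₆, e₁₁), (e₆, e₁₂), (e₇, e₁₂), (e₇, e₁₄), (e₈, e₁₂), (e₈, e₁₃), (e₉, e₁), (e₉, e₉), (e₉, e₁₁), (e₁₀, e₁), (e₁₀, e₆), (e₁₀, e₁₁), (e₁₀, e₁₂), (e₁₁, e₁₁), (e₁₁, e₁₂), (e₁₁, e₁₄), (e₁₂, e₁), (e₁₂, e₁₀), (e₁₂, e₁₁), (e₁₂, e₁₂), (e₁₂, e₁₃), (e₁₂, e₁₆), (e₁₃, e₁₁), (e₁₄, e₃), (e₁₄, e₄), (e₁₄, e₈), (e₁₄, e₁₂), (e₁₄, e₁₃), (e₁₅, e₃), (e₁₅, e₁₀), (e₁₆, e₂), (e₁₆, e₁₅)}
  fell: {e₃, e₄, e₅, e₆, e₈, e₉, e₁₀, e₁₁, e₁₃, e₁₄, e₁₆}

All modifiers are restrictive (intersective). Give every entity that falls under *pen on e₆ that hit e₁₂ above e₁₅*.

⟦on e₆⟧ = {x : ⟨x, e₆⟩ ∈ ⟦on⟧} = {e₁, e₂, e₆, e₇, e₁₀, e₁₁, e₁₂, e₁₃, e₁₄, e₁₆}
⟦that hit e₁₂⟧ = {x : ⟨x, e₁₂⟩ ∈ ⟦hit⟧} = {e₄, e₅, e₆, e₇, e₈, e₁₀, e₁₁, e₁₂, e₁₄}
⟦above e₁₅⟧ = {x : ⟨x, e₁₅⟩ ∈ ⟦above⟧} = {e₃, e₆, e₉, e₁₀, e₁₂, e₁₃, e₁₄, e₁₆}
⟦pen⟧ = {e₃, e₆, e₇, e₁₂, e₁₃, e₁₅, e₁₆}
… ∩ ⟦on e₆⟧ = {e₃, e₆, e₇, e₁₂, e₁₃, e₁₅, e₁₆} ∩ {e₁, e₂, e₆, e₇, e₁₀, e₁₁, e₁₂, e₁₃, e₁₄, e₁₆} = {e₆, e₇, e₁₂, e₁₃, e₁₆}
… ∩ ⟦that hit e₁₂⟧ = {e₆, e₇, e₁₂, e₁₃, e₁₆} ∩ {e₄, e₅, e₆, e₇, e₈, e₁₀, e₁₁, e₁₂, e₁₄} = {e₆, e₇, e₁₂}
… ∩ ⟦above e₁₅⟧ = {e₆, e₇, e₁₂} ∩ {e₃, e₆, e₉, e₁₀, e₁₂, e₁₃, e₁₄, e₁₆} = {e₆, e₁₂}
So ⟦pen on e₆ that hit e₁₂ above e₁₅⟧ = {e₆, e₁₂}.

{e₆, e₁₂}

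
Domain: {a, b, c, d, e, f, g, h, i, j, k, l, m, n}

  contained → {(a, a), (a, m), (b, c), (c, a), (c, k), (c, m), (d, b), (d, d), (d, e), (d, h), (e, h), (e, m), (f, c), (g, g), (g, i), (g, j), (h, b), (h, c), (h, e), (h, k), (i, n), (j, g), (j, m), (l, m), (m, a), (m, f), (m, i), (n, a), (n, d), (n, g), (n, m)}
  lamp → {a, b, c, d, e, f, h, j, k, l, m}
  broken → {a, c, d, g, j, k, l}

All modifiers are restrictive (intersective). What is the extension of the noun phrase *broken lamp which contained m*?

⟦which contained m⟧ = {x : ⟨x, m⟩ ∈ ⟦contained⟧} = {a, c, e, j, l, n}
⟦lamp⟧ = {a, b, c, d, e, f, h, j, k, l, m}
… ∩ ⟦which contained m⟧ = {a, b, c, d, e, f, h, j, k, l, m} ∩ {a, c, e, j, l, n} = {a, c, e, j, l}
… ∩ ⟦broken⟧ = {a, c, e, j, l} ∩ {a, c, d, g, j, k, l} = {a, c, j, l}
So ⟦broken lamp which contained m⟧ = {a, c, j, l}.

{a, c, j, l}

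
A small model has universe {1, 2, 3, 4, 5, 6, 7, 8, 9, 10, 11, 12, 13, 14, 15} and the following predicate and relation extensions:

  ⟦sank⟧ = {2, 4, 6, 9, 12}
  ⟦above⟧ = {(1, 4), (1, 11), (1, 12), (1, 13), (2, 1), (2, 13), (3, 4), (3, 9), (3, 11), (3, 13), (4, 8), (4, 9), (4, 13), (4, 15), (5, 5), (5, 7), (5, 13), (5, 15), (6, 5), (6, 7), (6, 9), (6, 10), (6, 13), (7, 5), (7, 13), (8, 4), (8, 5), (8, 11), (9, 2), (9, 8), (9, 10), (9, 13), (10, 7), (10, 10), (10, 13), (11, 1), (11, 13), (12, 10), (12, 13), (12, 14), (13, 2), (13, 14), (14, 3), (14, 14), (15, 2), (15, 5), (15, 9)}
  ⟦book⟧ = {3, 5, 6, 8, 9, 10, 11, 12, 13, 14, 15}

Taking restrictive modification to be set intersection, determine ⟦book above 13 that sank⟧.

{6, 9, 12}

⟦above 13⟧ = {x : ⟨x, 13⟩ ∈ ⟦above⟧} = {1, 2, 3, 4, 5, 6, 7, 9, 10, 11, 12}
⟦that sank⟧ = ⟦sank⟧ = {2, 4, 6, 9, 12}
⟦book⟧ = {3, 5, 6, 8, 9, 10, 11, 12, 13, 14, 15}
… ∩ ⟦above 13⟧ = {3, 5, 6, 8, 9, 10, 11, 12, 13, 14, 15} ∩ {1, 2, 3, 4, 5, 6, 7, 9, 10, 11, 12} = {3, 5, 6, 9, 10, 11, 12}
… ∩ ⟦that sank⟧ = {3, 5, 6, 9, 10, 11, 12} ∩ {2, 4, 6, 9, 12} = {6, 9, 12}
So ⟦book above 13 that sank⟧ = {6, 9, 12}.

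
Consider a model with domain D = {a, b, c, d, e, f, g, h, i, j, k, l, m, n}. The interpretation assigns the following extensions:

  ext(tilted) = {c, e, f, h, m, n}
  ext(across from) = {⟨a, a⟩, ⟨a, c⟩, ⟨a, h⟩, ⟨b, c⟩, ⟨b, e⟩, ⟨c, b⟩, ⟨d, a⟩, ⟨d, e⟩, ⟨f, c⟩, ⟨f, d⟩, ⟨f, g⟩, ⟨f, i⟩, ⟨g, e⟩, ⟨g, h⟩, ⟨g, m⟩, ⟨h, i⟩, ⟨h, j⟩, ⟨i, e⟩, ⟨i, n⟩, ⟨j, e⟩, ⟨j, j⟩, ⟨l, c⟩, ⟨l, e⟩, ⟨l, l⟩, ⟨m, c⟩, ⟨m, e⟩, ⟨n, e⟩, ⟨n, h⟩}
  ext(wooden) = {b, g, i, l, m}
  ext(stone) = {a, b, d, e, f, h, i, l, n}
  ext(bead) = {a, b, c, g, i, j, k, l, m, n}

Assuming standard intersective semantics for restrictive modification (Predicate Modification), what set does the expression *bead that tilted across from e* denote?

⟦that tilted⟧ = ⟦tilted⟧ = {c, e, f, h, m, n}
⟦across from e⟧ = {x : ⟨x, e⟩ ∈ ⟦across from⟧} = {b, d, g, i, j, l, m, n}
⟦bead⟧ = {a, b, c, g, i, j, k, l, m, n}
… ∩ ⟦that tilted⟧ = {a, b, c, g, i, j, k, l, m, n} ∩ {c, e, f, h, m, n} = {c, m, n}
… ∩ ⟦across from e⟧ = {c, m, n} ∩ {b, d, g, i, j, l, m, n} = {m, n}
So ⟦bead that tilted across from e⟧ = {m, n}.

{m, n}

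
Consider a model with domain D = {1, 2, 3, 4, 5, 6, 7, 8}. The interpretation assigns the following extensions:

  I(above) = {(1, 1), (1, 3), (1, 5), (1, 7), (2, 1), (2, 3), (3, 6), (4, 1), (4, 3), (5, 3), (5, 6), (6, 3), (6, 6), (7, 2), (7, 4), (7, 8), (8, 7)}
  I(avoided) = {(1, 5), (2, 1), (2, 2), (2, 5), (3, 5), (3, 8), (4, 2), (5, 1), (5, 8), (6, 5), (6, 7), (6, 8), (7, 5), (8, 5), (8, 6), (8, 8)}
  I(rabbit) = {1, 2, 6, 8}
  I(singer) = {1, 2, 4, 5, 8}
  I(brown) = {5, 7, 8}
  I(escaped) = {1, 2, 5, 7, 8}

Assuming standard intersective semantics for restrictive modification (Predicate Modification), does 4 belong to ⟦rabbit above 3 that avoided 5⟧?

no

⟦above 3⟧ = {x : ⟨x, 3⟩ ∈ ⟦above⟧} = {1, 2, 4, 5, 6}
⟦that avoided 5⟧ = {x : ⟨x, 5⟩ ∈ ⟦avoided⟧} = {1, 2, 3, 6, 7, 8}
⟦rabbit⟧ = {1, 2, 6, 8}
… ∩ ⟦above 3⟧ = {1, 2, 6, 8} ∩ {1, 2, 4, 5, 6} = {1, 2, 6}
… ∩ ⟦that avoided 5⟧ = {1, 2, 6} ∩ {1, 2, 3, 6, 7, 8} = {1, 2, 6}
⟦rabbit above 3 that avoided 5⟧ = {1, 2, 6}; 4 ∉ this set.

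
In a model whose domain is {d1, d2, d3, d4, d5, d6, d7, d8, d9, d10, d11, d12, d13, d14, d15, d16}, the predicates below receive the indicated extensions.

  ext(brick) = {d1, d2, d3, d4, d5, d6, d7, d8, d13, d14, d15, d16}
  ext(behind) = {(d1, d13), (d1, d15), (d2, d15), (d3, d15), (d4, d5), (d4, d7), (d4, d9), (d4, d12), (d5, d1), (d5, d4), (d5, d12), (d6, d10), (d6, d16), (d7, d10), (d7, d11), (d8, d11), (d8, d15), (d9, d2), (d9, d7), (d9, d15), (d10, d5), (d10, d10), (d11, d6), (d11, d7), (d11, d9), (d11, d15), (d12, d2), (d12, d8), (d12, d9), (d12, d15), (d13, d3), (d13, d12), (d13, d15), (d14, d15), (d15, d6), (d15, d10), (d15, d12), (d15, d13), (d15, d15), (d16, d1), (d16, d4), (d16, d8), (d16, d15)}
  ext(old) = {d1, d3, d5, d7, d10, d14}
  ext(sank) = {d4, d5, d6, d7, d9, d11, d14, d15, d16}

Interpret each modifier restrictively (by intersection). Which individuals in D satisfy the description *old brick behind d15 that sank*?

{d14}

⟦behind d15⟧ = {x : ⟨x, d15⟩ ∈ ⟦behind⟧} = {d1, d2, d3, d8, d9, d11, d12, d13, d14, d15, d16}
⟦that sank⟧ = ⟦sank⟧ = {d4, d5, d6, d7, d9, d11, d14, d15, d16}
⟦brick⟧ = {d1, d2, d3, d4, d5, d6, d7, d8, d13, d14, d15, d16}
… ∩ ⟦behind d15⟧ = {d1, d2, d3, d4, d5, d6, d7, d8, d13, d14, d15, d16} ∩ {d1, d2, d3, d8, d9, d11, d12, d13, d14, d15, d16} = {d1, d2, d3, d8, d13, d14, d15, d16}
… ∩ ⟦that sank⟧ = {d1, d2, d3, d8, d13, d14, d15, d16} ∩ {d4, d5, d6, d7, d9, d11, d14, d15, d16} = {d14, d15, d16}
… ∩ ⟦old⟧ = {d14, d15, d16} ∩ {d1, d3, d5, d7, d10, d14} = {d14}
So ⟦old brick behind d15 that sank⟧ = {d14}.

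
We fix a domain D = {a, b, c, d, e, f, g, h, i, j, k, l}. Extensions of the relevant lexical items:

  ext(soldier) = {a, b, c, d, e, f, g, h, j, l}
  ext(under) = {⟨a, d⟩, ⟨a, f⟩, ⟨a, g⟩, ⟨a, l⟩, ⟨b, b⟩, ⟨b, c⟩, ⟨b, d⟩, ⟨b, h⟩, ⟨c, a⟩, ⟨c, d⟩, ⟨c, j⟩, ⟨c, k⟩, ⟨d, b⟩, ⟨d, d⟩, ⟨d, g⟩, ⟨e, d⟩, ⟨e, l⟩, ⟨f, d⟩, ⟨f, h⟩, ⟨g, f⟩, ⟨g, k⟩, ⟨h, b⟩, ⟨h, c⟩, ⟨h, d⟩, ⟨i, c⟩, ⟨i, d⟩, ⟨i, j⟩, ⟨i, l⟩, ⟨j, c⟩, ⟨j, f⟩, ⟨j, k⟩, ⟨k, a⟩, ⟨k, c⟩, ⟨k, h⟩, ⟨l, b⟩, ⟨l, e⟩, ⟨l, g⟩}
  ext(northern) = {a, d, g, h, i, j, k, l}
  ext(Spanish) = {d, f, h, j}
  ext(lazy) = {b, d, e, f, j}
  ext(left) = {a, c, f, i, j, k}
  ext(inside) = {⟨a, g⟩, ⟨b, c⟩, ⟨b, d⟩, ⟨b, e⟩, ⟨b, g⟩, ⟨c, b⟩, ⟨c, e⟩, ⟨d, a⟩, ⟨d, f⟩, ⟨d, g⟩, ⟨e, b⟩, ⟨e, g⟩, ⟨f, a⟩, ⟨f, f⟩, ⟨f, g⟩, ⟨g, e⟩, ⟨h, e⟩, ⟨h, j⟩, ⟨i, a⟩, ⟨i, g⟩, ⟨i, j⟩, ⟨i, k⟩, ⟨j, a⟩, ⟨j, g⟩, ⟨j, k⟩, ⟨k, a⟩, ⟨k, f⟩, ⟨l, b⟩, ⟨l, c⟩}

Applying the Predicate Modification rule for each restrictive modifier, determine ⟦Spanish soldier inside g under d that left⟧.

{f}

⟦inside g⟧ = {x : ⟨x, g⟩ ∈ ⟦inside⟧} = {a, b, d, e, f, i, j}
⟦under d⟧ = {x : ⟨x, d⟩ ∈ ⟦under⟧} = {a, b, c, d, e, f, h, i}
⟦that left⟧ = ⟦left⟧ = {a, c, f, i, j, k}
⟦soldier⟧ = {a, b, c, d, e, f, g, h, j, l}
… ∩ ⟦inside g⟧ = {a, b, c, d, e, f, g, h, j, l} ∩ {a, b, d, e, f, i, j} = {a, b, d, e, f, j}
… ∩ ⟦under d⟧ = {a, b, d, e, f, j} ∩ {a, b, c, d, e, f, h, i} = {a, b, d, e, f}
… ∩ ⟦that left⟧ = {a, b, d, e, f} ∩ {a, c, f, i, j, k} = {a, f}
… ∩ ⟦Spanish⟧ = {a, f} ∩ {d, f, h, j} = {f}
So ⟦Spanish soldier inside g under d that left⟧ = {f}.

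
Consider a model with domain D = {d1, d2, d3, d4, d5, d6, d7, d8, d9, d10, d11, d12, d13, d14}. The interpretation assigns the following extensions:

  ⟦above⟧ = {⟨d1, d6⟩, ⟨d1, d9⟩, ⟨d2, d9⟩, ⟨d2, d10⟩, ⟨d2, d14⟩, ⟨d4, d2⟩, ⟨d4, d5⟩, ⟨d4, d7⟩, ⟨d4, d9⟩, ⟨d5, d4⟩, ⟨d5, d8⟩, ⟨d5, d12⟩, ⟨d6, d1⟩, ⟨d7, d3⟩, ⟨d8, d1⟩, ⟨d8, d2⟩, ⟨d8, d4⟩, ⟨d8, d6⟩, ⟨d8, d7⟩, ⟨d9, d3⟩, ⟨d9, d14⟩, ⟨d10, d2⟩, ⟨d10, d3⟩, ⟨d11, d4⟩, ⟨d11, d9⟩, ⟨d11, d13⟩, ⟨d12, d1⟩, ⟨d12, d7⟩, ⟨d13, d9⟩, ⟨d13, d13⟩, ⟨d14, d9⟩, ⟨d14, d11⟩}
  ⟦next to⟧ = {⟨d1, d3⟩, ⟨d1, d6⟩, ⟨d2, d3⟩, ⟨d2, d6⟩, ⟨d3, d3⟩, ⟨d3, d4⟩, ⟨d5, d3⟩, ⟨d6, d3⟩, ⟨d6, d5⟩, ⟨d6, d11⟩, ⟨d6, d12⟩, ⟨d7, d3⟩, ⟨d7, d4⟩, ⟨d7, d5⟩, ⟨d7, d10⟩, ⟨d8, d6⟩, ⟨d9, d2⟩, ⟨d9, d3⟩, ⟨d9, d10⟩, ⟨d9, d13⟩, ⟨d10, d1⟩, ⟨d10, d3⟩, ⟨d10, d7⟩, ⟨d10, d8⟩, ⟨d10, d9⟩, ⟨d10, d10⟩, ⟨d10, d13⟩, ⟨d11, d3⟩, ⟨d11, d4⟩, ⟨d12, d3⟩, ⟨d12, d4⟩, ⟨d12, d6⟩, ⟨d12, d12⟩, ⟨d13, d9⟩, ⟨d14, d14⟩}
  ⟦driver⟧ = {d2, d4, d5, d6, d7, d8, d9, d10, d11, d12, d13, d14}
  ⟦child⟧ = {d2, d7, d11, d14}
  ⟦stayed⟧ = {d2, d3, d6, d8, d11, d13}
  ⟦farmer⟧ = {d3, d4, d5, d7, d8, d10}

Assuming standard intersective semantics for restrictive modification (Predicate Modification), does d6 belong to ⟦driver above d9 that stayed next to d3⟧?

⟦above d9⟧ = {x : ⟨x, d9⟩ ∈ ⟦above⟧} = {d1, d2, d4, d11, d13, d14}
⟦that stayed⟧ = ⟦stayed⟧ = {d2, d3, d6, d8, d11, d13}
⟦next to d3⟧ = {x : ⟨x, d3⟩ ∈ ⟦next to⟧} = {d1, d2, d3, d5, d6, d7, d9, d10, d11, d12}
⟦driver⟧ = {d2, d4, d5, d6, d7, d8, d9, d10, d11, d12, d13, d14}
… ∩ ⟦above d9⟧ = {d2, d4, d5, d6, d7, d8, d9, d10, d11, d12, d13, d14} ∩ {d1, d2, d4, d11, d13, d14} = {d2, d4, d11, d13, d14}
… ∩ ⟦that stayed⟧ = {d2, d4, d11, d13, d14} ∩ {d2, d3, d6, d8, d11, d13} = {d2, d11, d13}
… ∩ ⟦next to d3⟧ = {d2, d11, d13} ∩ {d1, d2, d3, d5, d6, d7, d9, d10, d11, d12} = {d2, d11}
⟦driver above d9 that stayed next to d3⟧ = {d2, d11}; d6 ∉ this set.

no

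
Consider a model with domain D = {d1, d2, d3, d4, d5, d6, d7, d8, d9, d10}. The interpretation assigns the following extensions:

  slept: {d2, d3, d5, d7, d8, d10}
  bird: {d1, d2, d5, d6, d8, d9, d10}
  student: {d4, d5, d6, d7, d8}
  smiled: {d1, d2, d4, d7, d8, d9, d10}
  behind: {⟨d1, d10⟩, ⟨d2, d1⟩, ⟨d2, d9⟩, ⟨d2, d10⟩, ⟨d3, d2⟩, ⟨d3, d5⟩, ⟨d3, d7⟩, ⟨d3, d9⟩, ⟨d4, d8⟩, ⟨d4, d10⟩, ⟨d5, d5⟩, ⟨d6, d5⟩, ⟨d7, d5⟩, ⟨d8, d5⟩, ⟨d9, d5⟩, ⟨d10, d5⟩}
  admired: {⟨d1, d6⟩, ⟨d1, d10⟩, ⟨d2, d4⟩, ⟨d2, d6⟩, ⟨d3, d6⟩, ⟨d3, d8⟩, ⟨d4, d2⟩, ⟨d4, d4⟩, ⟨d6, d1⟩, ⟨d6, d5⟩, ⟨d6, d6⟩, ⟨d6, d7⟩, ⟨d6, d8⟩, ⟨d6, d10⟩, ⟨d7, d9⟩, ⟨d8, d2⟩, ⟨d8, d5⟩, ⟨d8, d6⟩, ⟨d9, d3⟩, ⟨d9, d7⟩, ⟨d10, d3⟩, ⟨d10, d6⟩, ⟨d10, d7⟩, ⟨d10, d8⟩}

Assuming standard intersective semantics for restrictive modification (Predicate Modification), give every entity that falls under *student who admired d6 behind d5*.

{d6, d8}

⟦who admired d6⟧ = {x : ⟨x, d6⟩ ∈ ⟦admired⟧} = {d1, d2, d3, d6, d8, d10}
⟦behind d5⟧ = {x : ⟨x, d5⟩ ∈ ⟦behind⟧} = {d3, d5, d6, d7, d8, d9, d10}
⟦student⟧ = {d4, d5, d6, d7, d8}
… ∩ ⟦who admired d6⟧ = {d4, d5, d6, d7, d8} ∩ {d1, d2, d3, d6, d8, d10} = {d6, d8}
… ∩ ⟦behind d5⟧ = {d6, d8} ∩ {d3, d5, d6, d7, d8, d9, d10} = {d6, d8}
So ⟦student who admired d6 behind d5⟧ = {d6, d8}.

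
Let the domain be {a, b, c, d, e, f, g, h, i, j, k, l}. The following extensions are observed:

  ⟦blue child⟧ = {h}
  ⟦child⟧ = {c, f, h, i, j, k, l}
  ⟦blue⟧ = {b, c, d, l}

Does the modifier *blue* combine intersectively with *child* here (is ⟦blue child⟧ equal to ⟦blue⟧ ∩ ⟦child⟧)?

no

⟦blue⟧ ∩ ⟦child⟧ = {b, c, d, l} ∩ {c, f, h, i, j, k, l} = {c, l}
Observed ⟦blue child⟧ = {h}.
These differ, so the modifier is not intersective in this model.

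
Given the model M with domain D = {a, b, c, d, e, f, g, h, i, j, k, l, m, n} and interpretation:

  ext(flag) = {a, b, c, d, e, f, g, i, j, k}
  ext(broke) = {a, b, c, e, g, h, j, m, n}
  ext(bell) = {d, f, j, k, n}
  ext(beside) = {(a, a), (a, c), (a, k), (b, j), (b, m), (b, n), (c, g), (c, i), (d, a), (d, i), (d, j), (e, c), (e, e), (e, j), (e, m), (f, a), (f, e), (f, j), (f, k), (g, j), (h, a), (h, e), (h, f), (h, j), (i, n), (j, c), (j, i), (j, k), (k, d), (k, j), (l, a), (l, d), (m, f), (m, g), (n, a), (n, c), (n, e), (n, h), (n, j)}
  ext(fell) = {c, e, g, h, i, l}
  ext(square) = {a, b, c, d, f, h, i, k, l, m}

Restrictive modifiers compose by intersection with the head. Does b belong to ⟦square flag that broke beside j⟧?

⟦that broke⟧ = ⟦broke⟧ = {a, b, c, e, g, h, j, m, n}
⟦beside j⟧ = {x : ⟨x, j⟩ ∈ ⟦beside⟧} = {b, d, e, f, g, h, k, n}
⟦flag⟧ = {a, b, c, d, e, f, g, i, j, k}
… ∩ ⟦that broke⟧ = {a, b, c, d, e, f, g, i, j, k} ∩ {a, b, c, e, g, h, j, m, n} = {a, b, c, e, g, j}
… ∩ ⟦beside j⟧ = {a, b, c, e, g, j} ∩ {b, d, e, f, g, h, k, n} = {b, e, g}
… ∩ ⟦square⟧ = {b, e, g} ∩ {a, b, c, d, f, h, i, k, l, m} = {b}
⟦square flag that broke beside j⟧ = {b}; b ∈ this set.

yes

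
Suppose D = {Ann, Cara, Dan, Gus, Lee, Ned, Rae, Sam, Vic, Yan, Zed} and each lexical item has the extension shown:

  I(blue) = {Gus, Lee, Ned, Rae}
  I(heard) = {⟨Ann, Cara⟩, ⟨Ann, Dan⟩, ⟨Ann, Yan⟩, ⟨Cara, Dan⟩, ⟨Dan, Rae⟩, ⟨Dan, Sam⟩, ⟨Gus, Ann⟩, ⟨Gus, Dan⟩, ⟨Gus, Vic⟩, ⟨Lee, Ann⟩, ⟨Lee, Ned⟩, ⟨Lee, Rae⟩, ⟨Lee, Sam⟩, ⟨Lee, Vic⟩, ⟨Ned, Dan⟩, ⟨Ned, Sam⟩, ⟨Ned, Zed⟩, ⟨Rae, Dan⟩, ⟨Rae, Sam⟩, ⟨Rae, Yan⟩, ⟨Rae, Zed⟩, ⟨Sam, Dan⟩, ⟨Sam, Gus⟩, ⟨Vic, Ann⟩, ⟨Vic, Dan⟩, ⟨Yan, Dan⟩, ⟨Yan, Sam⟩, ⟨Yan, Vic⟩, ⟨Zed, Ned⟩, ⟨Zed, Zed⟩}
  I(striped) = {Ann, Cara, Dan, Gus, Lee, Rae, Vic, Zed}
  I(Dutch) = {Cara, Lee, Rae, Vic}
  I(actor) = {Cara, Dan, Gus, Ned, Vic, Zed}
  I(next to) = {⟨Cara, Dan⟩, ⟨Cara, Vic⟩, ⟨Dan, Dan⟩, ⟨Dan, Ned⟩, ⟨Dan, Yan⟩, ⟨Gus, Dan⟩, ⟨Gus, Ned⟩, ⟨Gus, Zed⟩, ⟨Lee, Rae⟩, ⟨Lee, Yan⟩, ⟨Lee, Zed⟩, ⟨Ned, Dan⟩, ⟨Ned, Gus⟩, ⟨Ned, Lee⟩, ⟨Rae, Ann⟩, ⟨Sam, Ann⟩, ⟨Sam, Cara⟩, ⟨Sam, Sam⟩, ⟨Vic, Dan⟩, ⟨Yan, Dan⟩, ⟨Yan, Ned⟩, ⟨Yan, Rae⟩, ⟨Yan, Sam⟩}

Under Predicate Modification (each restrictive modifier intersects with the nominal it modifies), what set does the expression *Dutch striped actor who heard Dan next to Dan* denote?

⟦who heard Dan⟧ = {x : ⟨x, Dan⟩ ∈ ⟦heard⟧} = {Ann, Cara, Gus, Ned, Rae, Sam, Vic, Yan}
⟦next to Dan⟧ = {x : ⟨x, Dan⟩ ∈ ⟦next to⟧} = {Cara, Dan, Gus, Ned, Vic, Yan}
⟦actor⟧ = {Cara, Dan, Gus, Ned, Vic, Zed}
… ∩ ⟦who heard Dan⟧ = {Cara, Dan, Gus, Ned, Vic, Zed} ∩ {Ann, Cara, Gus, Ned, Rae, Sam, Vic, Yan} = {Cara, Gus, Ned, Vic}
… ∩ ⟦next to Dan⟧ = {Cara, Gus, Ned, Vic} ∩ {Cara, Dan, Gus, Ned, Vic, Yan} = {Cara, Gus, Ned, Vic}
… ∩ ⟦Dutch⟧ = {Cara, Gus, Ned, Vic} ∩ {Cara, Lee, Rae, Vic} = {Cara, Vic}
… ∩ ⟦striped⟧ = {Cara, Vic} ∩ {Ann, Cara, Dan, Gus, Lee, Rae, Vic, Zed} = {Cara, Vic}
So ⟦Dutch striped actor who heard Dan next to Dan⟧ = {Cara, Vic}.

{Cara, Vic}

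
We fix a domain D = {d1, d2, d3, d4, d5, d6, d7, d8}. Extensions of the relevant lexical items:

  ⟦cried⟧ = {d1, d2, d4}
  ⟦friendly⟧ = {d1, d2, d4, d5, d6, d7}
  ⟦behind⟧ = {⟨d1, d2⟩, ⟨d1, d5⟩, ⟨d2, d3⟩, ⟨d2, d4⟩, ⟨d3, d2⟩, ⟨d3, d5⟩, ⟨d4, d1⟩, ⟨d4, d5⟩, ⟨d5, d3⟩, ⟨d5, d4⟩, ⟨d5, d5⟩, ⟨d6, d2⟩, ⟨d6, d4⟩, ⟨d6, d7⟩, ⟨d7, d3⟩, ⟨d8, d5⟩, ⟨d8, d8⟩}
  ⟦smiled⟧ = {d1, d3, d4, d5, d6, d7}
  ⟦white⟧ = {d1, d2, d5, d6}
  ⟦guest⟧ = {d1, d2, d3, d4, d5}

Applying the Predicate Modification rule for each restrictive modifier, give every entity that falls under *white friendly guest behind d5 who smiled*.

⟦behind d5⟧ = {x : ⟨x, d5⟩ ∈ ⟦behind⟧} = {d1, d3, d4, d5, d8}
⟦who smiled⟧ = ⟦smiled⟧ = {d1, d3, d4, d5, d6, d7}
⟦guest⟧ = {d1, d2, d3, d4, d5}
… ∩ ⟦behind d5⟧ = {d1, d2, d3, d4, d5} ∩ {d1, d3, d4, d5, d8} = {d1, d3, d4, d5}
… ∩ ⟦who smiled⟧ = {d1, d3, d4, d5} ∩ {d1, d3, d4, d5, d6, d7} = {d1, d3, d4, d5}
… ∩ ⟦white⟧ = {d1, d3, d4, d5} ∩ {d1, d2, d5, d6} = {d1, d5}
… ∩ ⟦friendly⟧ = {d1, d5} ∩ {d1, d2, d4, d5, d6, d7} = {d1, d5}
So ⟦white friendly guest behind d5 who smiled⟧ = {d1, d5}.

{d1, d5}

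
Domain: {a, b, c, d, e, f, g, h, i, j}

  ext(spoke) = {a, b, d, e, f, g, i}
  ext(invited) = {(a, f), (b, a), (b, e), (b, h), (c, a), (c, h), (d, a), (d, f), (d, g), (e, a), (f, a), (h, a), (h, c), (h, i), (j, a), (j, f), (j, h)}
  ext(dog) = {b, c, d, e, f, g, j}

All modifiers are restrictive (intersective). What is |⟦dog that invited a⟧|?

⟦that invited a⟧ = {x : ⟨x, a⟩ ∈ ⟦invited⟧} = {b, c, d, e, f, h, j}
⟦dog⟧ = {b, c, d, e, f, g, j}
… ∩ ⟦that invited a⟧ = {b, c, d, e, f, g, j} ∩ {b, c, d, e, f, h, j} = {b, c, d, e, f, j}
⟦dog that invited a⟧ = {b, c, d, e, f, j}, so the cardinality is 6.

6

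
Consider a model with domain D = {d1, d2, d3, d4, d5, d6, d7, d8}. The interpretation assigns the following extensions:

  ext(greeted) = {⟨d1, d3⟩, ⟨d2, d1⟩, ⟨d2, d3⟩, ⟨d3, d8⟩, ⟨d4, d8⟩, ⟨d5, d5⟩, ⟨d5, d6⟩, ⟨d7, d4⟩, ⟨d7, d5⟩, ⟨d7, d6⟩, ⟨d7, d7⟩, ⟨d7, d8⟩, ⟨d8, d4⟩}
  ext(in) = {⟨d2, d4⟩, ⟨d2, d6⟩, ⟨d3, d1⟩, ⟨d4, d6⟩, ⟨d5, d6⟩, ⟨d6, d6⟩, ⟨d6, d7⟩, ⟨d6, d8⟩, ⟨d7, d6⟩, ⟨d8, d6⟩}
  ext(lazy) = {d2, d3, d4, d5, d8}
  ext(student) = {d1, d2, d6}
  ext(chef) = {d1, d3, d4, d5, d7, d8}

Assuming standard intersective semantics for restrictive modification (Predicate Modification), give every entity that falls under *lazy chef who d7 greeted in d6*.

⟦who d7 greeted⟧ = {x : ⟨d7, x⟩ ∈ ⟦greeted⟧} = {d4, d5, d6, d7, d8}
⟦in d6⟧ = {x : ⟨x, d6⟩ ∈ ⟦in⟧} = {d2, d4, d5, d6, d7, d8}
⟦chef⟧ = {d1, d3, d4, d5, d7, d8}
… ∩ ⟦who d7 greeted⟧ = {d1, d3, d4, d5, d7, d8} ∩ {d4, d5, d6, d7, d8} = {d4, d5, d7, d8}
… ∩ ⟦in d6⟧ = {d4, d5, d7, d8} ∩ {d2, d4, d5, d6, d7, d8} = {d4, d5, d7, d8}
… ∩ ⟦lazy⟧ = {d4, d5, d7, d8} ∩ {d2, d3, d4, d5, d8} = {d4, d5, d8}
So ⟦lazy chef who d7 greeted in d6⟧ = {d4, d5, d8}.

{d4, d5, d8}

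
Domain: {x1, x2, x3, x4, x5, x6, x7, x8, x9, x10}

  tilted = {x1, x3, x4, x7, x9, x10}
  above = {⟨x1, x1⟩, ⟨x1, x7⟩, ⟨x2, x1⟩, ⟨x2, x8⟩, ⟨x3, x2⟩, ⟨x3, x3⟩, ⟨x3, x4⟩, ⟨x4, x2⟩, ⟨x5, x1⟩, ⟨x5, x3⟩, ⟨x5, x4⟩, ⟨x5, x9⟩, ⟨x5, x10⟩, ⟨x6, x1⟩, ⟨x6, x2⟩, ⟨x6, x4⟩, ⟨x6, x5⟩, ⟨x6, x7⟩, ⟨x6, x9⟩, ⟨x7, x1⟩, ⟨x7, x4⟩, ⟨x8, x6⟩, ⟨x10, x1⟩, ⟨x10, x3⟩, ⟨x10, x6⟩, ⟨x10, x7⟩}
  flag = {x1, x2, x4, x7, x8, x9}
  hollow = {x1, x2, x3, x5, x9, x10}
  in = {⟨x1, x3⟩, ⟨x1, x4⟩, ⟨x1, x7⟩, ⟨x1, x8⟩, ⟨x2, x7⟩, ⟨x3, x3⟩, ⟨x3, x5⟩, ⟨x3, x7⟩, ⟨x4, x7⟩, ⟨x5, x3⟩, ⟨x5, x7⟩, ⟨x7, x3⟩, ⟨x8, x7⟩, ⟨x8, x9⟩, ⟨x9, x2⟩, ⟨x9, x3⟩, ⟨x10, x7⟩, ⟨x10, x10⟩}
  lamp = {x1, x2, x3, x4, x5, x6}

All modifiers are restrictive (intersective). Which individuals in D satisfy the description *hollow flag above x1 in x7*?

{x1, x2}

⟦above x1⟧ = {x : ⟨x, x1⟩ ∈ ⟦above⟧} = {x1, x2, x5, x6, x7, x10}
⟦in x7⟧ = {x : ⟨x, x7⟩ ∈ ⟦in⟧} = {x1, x2, x3, x4, x5, x8, x10}
⟦flag⟧ = {x1, x2, x4, x7, x8, x9}
… ∩ ⟦above x1⟧ = {x1, x2, x4, x7, x8, x9} ∩ {x1, x2, x5, x6, x7, x10} = {x1, x2, x7}
… ∩ ⟦in x7⟧ = {x1, x2, x7} ∩ {x1, x2, x3, x4, x5, x8, x10} = {x1, x2}
… ∩ ⟦hollow⟧ = {x1, x2} ∩ {x1, x2, x3, x5, x9, x10} = {x1, x2}
So ⟦hollow flag above x1 in x7⟧ = {x1, x2}.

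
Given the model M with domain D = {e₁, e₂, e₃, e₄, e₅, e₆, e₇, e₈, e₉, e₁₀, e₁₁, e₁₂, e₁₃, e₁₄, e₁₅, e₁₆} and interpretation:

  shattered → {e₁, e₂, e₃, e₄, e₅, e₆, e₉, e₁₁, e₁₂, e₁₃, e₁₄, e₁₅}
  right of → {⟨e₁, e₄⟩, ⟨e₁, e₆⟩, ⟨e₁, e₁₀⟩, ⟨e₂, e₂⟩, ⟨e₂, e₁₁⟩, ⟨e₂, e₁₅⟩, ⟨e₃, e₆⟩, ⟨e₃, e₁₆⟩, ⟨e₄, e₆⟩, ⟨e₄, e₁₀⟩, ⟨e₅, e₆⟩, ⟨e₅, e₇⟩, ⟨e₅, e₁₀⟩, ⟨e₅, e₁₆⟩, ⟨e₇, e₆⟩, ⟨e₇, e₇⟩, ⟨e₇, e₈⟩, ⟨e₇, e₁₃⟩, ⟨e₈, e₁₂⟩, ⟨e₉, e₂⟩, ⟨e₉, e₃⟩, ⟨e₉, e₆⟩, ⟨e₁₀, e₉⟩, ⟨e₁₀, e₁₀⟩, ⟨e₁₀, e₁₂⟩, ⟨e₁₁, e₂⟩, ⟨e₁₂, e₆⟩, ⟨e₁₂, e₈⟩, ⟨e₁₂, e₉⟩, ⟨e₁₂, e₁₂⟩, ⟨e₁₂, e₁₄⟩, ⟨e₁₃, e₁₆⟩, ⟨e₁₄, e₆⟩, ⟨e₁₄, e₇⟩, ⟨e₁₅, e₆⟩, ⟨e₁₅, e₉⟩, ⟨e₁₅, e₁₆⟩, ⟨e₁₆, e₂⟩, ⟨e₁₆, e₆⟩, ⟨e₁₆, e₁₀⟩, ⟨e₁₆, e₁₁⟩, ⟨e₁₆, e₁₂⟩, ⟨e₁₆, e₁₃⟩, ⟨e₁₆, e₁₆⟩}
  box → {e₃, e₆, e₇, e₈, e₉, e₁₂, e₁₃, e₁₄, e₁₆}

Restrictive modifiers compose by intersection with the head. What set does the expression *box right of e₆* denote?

{e₃, e₇, e₉, e₁₂, e₁₄, e₁₆}

⟦right of e₆⟧ = {x : ⟨x, e₆⟩ ∈ ⟦right of⟧} = {e₁, e₃, e₄, e₅, e₇, e₉, e₁₂, e₁₄, e₁₅, e₁₆}
⟦box⟧ = {e₃, e₆, e₇, e₈, e₉, e₁₂, e₁₃, e₁₄, e₁₆}
… ∩ ⟦right of e₆⟧ = {e₃, e₆, e₇, e₈, e₉, e₁₂, e₁₃, e₁₄, e₁₆} ∩ {e₁, e₃, e₄, e₅, e₇, e₉, e₁₂, e₁₄, e₁₅, e₁₆} = {e₃, e₇, e₉, e₁₂, e₁₄, e₁₆}
So ⟦box right of e₆⟧ = {e₃, e₇, e₉, e₁₂, e₁₄, e₁₆}.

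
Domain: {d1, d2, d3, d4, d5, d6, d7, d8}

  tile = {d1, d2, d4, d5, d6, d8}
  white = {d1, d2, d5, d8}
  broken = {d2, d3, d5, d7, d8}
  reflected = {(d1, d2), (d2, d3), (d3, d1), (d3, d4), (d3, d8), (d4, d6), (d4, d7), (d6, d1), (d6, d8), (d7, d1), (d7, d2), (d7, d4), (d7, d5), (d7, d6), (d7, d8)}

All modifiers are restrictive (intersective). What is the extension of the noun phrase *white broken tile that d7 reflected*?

{d2, d5, d8}

⟦that d7 reflected⟧ = {x : ⟨d7, x⟩ ∈ ⟦reflected⟧} = {d1, d2, d4, d5, d6, d8}
⟦tile⟧ = {d1, d2, d4, d5, d6, d8}
… ∩ ⟦that d7 reflected⟧ = {d1, d2, d4, d5, d6, d8} ∩ {d1, d2, d4, d5, d6, d8} = {d1, d2, d4, d5, d6, d8}
… ∩ ⟦white⟧ = {d1, d2, d4, d5, d6, d8} ∩ {d1, d2, d5, d8} = {d1, d2, d5, d8}
… ∩ ⟦broken⟧ = {d1, d2, d5, d8} ∩ {d2, d3, d5, d7, d8} = {d2, d5, d8}
So ⟦white broken tile that d7 reflected⟧ = {d2, d5, d8}.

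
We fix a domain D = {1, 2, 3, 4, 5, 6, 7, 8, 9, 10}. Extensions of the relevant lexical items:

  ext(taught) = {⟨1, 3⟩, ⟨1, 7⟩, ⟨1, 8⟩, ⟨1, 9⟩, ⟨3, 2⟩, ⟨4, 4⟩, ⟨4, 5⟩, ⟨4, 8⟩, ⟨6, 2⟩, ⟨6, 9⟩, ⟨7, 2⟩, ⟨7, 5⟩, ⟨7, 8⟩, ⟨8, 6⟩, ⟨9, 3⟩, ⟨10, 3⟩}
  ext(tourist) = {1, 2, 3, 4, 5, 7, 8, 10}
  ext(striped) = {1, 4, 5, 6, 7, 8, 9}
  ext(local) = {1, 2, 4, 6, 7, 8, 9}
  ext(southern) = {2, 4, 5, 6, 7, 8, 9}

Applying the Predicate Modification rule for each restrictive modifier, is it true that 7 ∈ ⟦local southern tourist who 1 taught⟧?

yes

⟦who 1 taught⟧ = {x : ⟨1, x⟩ ∈ ⟦taught⟧} = {3, 7, 8, 9}
⟦tourist⟧ = {1, 2, 3, 4, 5, 7, 8, 10}
… ∩ ⟦who 1 taught⟧ = {1, 2, 3, 4, 5, 7, 8, 10} ∩ {3, 7, 8, 9} = {3, 7, 8}
… ∩ ⟦local⟧ = {3, 7, 8} ∩ {1, 2, 4, 6, 7, 8, 9} = {7, 8}
… ∩ ⟦southern⟧ = {7, 8} ∩ {2, 4, 5, 6, 7, 8, 9} = {7, 8}
⟦local southern tourist who 1 taught⟧ = {7, 8}; 7 ∈ this set.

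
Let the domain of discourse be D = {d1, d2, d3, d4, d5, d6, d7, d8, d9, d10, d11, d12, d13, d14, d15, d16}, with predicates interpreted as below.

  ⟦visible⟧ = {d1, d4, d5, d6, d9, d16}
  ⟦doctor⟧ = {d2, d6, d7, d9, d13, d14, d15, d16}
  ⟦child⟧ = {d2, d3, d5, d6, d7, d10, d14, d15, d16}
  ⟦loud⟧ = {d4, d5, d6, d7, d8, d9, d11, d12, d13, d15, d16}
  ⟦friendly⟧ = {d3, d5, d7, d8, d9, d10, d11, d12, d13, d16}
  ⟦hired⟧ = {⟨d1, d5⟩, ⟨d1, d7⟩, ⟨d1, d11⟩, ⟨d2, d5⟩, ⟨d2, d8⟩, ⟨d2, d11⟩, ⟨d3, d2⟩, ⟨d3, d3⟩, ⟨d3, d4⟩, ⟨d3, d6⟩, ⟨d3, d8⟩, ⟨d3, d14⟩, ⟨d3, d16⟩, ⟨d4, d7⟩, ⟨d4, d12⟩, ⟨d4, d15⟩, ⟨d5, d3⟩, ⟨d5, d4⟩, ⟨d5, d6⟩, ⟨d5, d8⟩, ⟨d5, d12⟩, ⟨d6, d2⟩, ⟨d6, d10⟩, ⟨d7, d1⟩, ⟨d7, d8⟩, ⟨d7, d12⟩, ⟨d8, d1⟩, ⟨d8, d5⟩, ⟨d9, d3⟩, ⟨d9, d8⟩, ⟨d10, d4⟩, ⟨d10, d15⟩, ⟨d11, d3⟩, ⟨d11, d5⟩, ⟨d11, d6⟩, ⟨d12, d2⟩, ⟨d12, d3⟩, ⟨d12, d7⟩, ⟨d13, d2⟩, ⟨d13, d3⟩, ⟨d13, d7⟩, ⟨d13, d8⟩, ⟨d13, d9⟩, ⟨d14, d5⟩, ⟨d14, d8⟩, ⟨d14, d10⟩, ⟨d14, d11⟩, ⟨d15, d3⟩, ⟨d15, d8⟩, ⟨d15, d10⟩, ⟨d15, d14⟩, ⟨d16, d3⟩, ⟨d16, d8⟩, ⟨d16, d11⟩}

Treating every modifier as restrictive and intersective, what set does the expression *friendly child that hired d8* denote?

{d3, d5, d7, d16}

⟦that hired d8⟧ = {x : ⟨x, d8⟩ ∈ ⟦hired⟧} = {d2, d3, d5, d7, d9, d13, d14, d15, d16}
⟦child⟧ = {d2, d3, d5, d6, d7, d10, d14, d15, d16}
… ∩ ⟦that hired d8⟧ = {d2, d3, d5, d6, d7, d10, d14, d15, d16} ∩ {d2, d3, d5, d7, d9, d13, d14, d15, d16} = {d2, d3, d5, d7, d14, d15, d16}
… ∩ ⟦friendly⟧ = {d2, d3, d5, d7, d14, d15, d16} ∩ {d3, d5, d7, d8, d9, d10, d11, d12, d13, d16} = {d3, d5, d7, d16}
So ⟦friendly child that hired d8⟧ = {d3, d5, d7, d16}.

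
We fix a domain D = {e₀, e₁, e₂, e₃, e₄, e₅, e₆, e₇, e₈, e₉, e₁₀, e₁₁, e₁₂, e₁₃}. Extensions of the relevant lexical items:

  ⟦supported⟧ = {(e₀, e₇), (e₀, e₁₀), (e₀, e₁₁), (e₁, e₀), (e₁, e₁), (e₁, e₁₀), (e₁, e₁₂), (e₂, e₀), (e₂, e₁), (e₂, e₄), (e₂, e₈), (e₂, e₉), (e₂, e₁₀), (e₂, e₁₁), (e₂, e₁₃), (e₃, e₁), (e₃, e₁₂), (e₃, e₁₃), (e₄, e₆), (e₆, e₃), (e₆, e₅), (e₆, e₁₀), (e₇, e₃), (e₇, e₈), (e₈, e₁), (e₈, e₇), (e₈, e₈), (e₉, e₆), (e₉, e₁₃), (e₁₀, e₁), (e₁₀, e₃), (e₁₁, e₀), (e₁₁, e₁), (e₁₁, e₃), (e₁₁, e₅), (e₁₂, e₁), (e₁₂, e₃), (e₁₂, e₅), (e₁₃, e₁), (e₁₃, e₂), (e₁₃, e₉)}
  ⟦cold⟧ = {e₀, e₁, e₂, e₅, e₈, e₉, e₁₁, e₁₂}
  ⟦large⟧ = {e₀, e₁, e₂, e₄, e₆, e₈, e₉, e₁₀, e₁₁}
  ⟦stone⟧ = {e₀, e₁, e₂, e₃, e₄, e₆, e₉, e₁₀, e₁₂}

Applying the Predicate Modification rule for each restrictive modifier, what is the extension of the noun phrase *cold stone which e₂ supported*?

⟦which e₂ supported⟧ = {x : ⟨e₂, x⟩ ∈ ⟦supported⟧} = {e₀, e₁, e₄, e₈, e₉, e₁₀, e₁₁, e₁₃}
⟦stone⟧ = {e₀, e₁, e₂, e₃, e₄, e₆, e₉, e₁₀, e₁₂}
… ∩ ⟦which e₂ supported⟧ = {e₀, e₁, e₂, e₃, e₄, e₆, e₉, e₁₀, e₁₂} ∩ {e₀, e₁, e₄, e₈, e₉, e₁₀, e₁₁, e₁₃} = {e₀, e₁, e₄, e₉, e₁₀}
… ∩ ⟦cold⟧ = {e₀, e₁, e₄, e₉, e₁₀} ∩ {e₀, e₁, e₂, e₅, e₈, e₉, e₁₁, e₁₂} = {e₀, e₁, e₉}
So ⟦cold stone which e₂ supported⟧ = {e₀, e₁, e₉}.

{e₀, e₁, e₉}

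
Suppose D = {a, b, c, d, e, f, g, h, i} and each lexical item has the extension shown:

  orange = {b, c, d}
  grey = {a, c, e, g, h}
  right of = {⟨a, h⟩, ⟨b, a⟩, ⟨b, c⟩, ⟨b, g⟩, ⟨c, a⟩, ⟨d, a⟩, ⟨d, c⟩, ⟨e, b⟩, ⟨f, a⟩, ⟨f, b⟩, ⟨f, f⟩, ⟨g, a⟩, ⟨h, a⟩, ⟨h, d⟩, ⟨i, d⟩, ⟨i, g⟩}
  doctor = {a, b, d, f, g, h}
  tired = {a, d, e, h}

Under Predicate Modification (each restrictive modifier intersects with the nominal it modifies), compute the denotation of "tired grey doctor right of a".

⟦right of a⟧ = {x : ⟨x, a⟩ ∈ ⟦right of⟧} = {b, c, d, f, g, h}
⟦doctor⟧ = {a, b, d, f, g, h}
… ∩ ⟦right of a⟧ = {a, b, d, f, g, h} ∩ {b, c, d, f, g, h} = {b, d, f, g, h}
… ∩ ⟦tired⟧ = {b, d, f, g, h} ∩ {a, d, e, h} = {d, h}
… ∩ ⟦grey⟧ = {d, h} ∩ {a, c, e, g, h} = {h}
So ⟦tired grey doctor right of a⟧ = {h}.

{h}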